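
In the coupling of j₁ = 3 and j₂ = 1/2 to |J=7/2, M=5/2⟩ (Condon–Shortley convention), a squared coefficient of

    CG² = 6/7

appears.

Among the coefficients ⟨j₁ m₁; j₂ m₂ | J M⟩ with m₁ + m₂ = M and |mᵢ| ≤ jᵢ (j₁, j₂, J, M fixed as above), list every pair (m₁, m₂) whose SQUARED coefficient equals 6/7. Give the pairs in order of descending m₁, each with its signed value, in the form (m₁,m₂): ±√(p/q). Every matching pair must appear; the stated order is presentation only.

(2,1/2): +√(6/7)

Admissible pairs with m₁+m₂ = M = 5/2: (2,1/2), (3,-1/2)
  (m₁,m₂)=(3,-1/2): CG² = 1/7, CG = +√(1/7)
  (m₁,m₂)=(2,1/2): CG² = 6/7, CG = +√(6/7)   ← matches the target
Pairs with CG² = 6/7: (2,1/2): +√(6/7)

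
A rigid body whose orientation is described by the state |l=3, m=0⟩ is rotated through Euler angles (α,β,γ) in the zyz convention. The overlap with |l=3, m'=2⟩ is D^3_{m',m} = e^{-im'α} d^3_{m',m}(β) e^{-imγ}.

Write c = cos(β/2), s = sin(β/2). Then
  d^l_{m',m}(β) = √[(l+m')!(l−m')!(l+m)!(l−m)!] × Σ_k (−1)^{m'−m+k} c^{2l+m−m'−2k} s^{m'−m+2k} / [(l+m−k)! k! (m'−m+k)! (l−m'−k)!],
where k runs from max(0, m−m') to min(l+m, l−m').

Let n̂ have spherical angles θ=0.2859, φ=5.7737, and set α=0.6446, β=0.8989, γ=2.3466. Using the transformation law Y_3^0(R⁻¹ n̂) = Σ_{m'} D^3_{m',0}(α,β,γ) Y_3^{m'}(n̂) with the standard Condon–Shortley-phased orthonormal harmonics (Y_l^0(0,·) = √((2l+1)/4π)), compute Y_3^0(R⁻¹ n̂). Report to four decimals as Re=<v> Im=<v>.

Re=-0.1648 Im=0.0000

Need the full column D^3_{m',0} for m'=−3..3 at α=0.6446, β=0.8989, γ=2.3466.
cos(β/2)=0.900686, sin(β/2)=0.434470
d^3_{-3,0}: single k=3 term ⇒ +0.267988;  D = -0.095158+0.250525i
d^3_{-2,0}: k∈[2..3] ⇒ +0.680416 -0.158324 = +0.522092;  D = +0.145084+0.501528i
d^3_{-1,0}: k∈[1..3] ⇒ +0.892110 -0.622748 +0.048302 = +0.317663;  D = +0.253921+0.190877i
d^3_{0,0}: k∈[0..3] ⇒ +0.533877 -1.118038 +0.260153 -0.006726 = -0.330734;  D = -0.330734+0.000000i
d^3_{1,0}: k∈[0..2] ⇒ -0.892110 +0.622748 -0.048302 = -0.317663;  D = -0.253921+0.190877i
d^3_{2,0}: k∈[0..1] ⇒ +0.680416 -0.158324 = +0.522092;  D = +0.145084-0.501528i
d^3_{3,0}: single k=0 term ⇒ -0.267988;  D = +0.095158+0.250525i
Y_3^{m'}(θ=0.2859,φ=5.7737) and Σ D·Y over m':
  (-0.0952+0.2505i)·(+0.0004+0.0094i)  (+0.1451+0.5015i)·(+0.0409+0.0664i)  (+0.2539+0.1909i)·(+0.2866+0.1601i)  (-0.3307+0.0000i)·(+0.5737+0.0000i)  (-0.2539+0.1909i)·(-0.2866+0.1601i)  (+0.1451-0.5015i)·(+0.0409-0.0664i)  (+0.0952+0.2505i)·(-0.0004+0.0094i)
Y_3^0(R⁻¹ n̂) = -0.164814-0.000000i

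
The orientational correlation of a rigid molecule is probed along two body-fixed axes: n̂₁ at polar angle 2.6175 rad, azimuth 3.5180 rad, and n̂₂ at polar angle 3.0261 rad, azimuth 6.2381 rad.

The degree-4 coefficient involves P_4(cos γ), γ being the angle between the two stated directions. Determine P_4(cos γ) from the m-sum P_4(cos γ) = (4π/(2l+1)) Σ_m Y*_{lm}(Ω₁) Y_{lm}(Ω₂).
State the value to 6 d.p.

Addition theorem: P_4(cos γ) = (4π/9) Σ_m Y*_{lm}(Ω₁) Y_{lm}(Ω₂), m = −4…4:
  m=-4: (0.00181 + 0.02769j) × (0.00008 + 0.00001j) = -0.00000 + 0.00000j  (running Σ = -0.00000 + 0.00000j)
  m=-3: (0.05804 + 0.12278j) × (-0.00189 - 0.00026j) = -0.00008 - 0.00025j  (running Σ = -0.00008 - 0.00024j)
  m=-2: (0.25964 + 0.24325j) × (0.02613 + 0.00236j) = 0.00621 + 0.00697j  (running Σ = 0.00613 + 0.00673j)
  m=-1: (0.42832 + 0.16930j) × (-0.21137 - 0.00954j) = -0.08892 - 0.03987j  (running Σ = -0.08279 - 0.03314j)
  m=0: (0.01882 + 0.00000j) × (0.79075 + 0.00000j) = 0.01488 + 0.00000j  (running Σ = -0.06791 - 0.03314j)
  m=1: (-0.42832 + 0.16930j) × (0.21137 - 0.00954j) = -0.08892 + 0.03987j  (running Σ = -0.15682 + 0.00673j)
  m=2: (0.25964 - 0.24325j) × (0.02613 - 0.00236j) = 0.00621 - 0.00697j  (running Σ = -0.15061 - 0.00024j)
  m=3: (-0.05804 + 0.12278j) × (0.00189 - 0.00026j) = -0.00008 + 0.00025j  (running Σ = -0.15069 + 0.00000j)
  m=4: (0.00181 - 0.02769j) × (0.00008 - 0.00001j) = -0.00000 - 0.00000j  (running Σ = -0.15069 - 0.00000j)
Total Σ_m = -0.15069 - 0.00000j. Multiply by 1.396263: -0.21041 - 0.00000j. P_4(cos γ) = -0.210406

-0.210406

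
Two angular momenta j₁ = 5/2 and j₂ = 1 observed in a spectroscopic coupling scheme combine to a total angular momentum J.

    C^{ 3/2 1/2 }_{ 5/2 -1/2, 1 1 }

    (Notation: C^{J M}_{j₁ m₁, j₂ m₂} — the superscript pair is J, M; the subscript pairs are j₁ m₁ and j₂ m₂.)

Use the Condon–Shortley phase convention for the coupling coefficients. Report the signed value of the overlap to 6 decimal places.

triangle: 2!×3!×0!/6! = 12/720
(j±m)!: 2!×3!×2!×0!×2!×1! = 48
prefactor² = (2J+1)×Δ×N² = 16/5
  k=2: +1/(2!×0!×1!×0!×2!×0!) = 1/4
Σ = 1/4  ⇒  CG² = 16/5×(1/4)² = 1/5
CG = +√(1/5) = +0.447214

+√(1/5) = +0.447214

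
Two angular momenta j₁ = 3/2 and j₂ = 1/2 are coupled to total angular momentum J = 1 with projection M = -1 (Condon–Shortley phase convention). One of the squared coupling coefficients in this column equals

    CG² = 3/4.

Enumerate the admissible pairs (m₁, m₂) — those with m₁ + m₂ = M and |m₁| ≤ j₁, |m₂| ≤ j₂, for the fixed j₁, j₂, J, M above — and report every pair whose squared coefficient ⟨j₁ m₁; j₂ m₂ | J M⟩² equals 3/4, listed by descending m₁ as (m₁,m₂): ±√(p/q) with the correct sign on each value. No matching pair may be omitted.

(-3/2,1/2): −√(3/4)

Admissible pairs with m₁+m₂ = M = -1: (-3/2,1/2), (-1/2,-1/2)
  (m₁,m₂)=(-1/2,-1/2): CG² = 1/4, CG = +√(1/4)
  (m₁,m₂)=(-3/2,1/2): CG² = 3/4, CG = −√(3/4)   ← matches the target
Pairs with CG² = 3/4: (-3/2,1/2): −√(3/4)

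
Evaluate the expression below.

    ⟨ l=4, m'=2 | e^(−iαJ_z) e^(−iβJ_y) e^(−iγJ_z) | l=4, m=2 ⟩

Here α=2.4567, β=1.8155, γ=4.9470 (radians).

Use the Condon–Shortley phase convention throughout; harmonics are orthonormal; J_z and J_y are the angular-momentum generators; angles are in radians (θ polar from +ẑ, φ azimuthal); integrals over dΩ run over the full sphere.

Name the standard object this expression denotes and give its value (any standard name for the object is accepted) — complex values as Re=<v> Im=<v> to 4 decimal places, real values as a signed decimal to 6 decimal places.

Wigner D-matrix element, Re=-0.2770 Im=-0.3495

This is a Wigner D-matrix element — the rotation-matrix element ⟨l m'| R(α,β,γ) |l m⟩ in the angular-momentum basis.
D^4_{2,2}(2.4567,1.8155,4.9470) = e^{-i·2·2.4567}·d^4_{2,2}(1.8155)·e^{-i·2·4.9470}. Compute d first:
With c≡cos(β/2)=0.615521 and s≡sin(β/2)=0.788121, N=[720·2·720·2]^{1/2}=1440.000000
k∈{0,1,2} keeps every argument non-negative
  k=0: (−1)^0·1440.0000/(1440)·0.6155^8·0.7881^0 = +0.020603
  k=1: (−1)^1·1440.0000/(120)·0.6155^6·0.7881^2 = -0.405343
  k=2: (−1)^2·1440.0000/(96)·0.6155^4·0.7881^4 = +0.830678
d^4_{2,2}(1.8155) = +0.020603 -0.405343 +0.830678 = +0.445939
Phases: e^{-i·(2)·2.4567}=+0.199660+0.979865i, e^{-i·(2)·4.9470}=-0.891920+0.452193i ⇒ D=-0.277003-0.349472i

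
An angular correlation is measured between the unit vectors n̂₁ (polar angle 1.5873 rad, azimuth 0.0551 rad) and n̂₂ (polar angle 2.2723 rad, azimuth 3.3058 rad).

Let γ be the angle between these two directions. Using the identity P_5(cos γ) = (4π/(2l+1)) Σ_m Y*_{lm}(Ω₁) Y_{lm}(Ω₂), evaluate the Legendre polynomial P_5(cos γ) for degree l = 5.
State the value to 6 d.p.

Term-by-term m-sum for l=5 (normalisation 4π/11 = 1.142397):
  m=-5: (+0.446325+0.126171i) × (-0.082260+0.088343i) = -0.047861+0.029051i  (running Σ = -0.047861+0.029051i)
  m=-4: (-0.023623-0.005292i) × (-0.255400+0.196923i) = +0.007075-0.003300i  (running Σ = -0.040786+0.025751i)
  m=-3: (-0.340253-0.056762i) × (-0.373409+0.200432i) = +0.138430-0.047002i  (running Σ = +0.097645-0.021251i)
  m=-2: (+0.027769+0.003073i) × (-0.150719+0.051358i) = -0.004343+0.000963i  (running Σ = +0.093302-0.020288i)
  m=-1: (+0.318533+0.017569i) × (+0.286761-0.047516i) = +0.092178-0.010097i  (running Σ = +0.185479-0.030386i)
  m=0: (-0.028914-0.000000i) × (+0.243502+0.000000i) = -0.007041-0.000000i  (running Σ = +0.178439-0.030386i)
  m=1: (-0.318533+0.017569i) × (-0.286761-0.047516i) = +0.092178+0.010097i  (running Σ = +0.270617-0.020288i)
  m=2: (+0.027769-0.003073i) × (-0.150719-0.051358i) = -0.004343-0.000963i  (running Σ = +0.266274-0.021251i)
  m=3: (+0.340253-0.056762i) × (+0.373409+0.200432i) = +0.138430+0.047002i  (running Σ = +0.404704+0.025751i)
  m=4: (-0.023623+0.005292i) × (-0.255400-0.196923i) = +0.007075+0.003300i  (running Σ = +0.411779+0.029051i)
  m=5: (-0.446325+0.126171i) × (+0.082260+0.088343i) = -0.047861-0.029051i  (running Σ = +0.363918+0.000000i)
Σ over m = +0.363918+0.000000i; ×(4π/11) → +0.415739+0.000000i. Real part: 0.415739

0.415739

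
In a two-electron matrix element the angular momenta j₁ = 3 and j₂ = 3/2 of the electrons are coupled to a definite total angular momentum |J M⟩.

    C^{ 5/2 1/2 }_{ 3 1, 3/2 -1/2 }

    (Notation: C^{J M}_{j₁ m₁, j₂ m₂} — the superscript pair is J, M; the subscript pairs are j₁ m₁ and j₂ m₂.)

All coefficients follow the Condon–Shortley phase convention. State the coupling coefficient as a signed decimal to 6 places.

j₁+j₂−J=2  J+j₁−j₂=4  J−j₁+j₂=1  j₁+j₂+J+1=8
(j₁±m₁, j₂±m₂, J±M) = (4,2,1,2,3,2)
P² = 288/35
sum k=0..1:
  [0] +1/8 = 1/8
  [1] −1/6 = -1/6
S = -1/24
C² = P²·S² = 1/70 ; C = -0.119523

-0.119523  (= −√(1/70))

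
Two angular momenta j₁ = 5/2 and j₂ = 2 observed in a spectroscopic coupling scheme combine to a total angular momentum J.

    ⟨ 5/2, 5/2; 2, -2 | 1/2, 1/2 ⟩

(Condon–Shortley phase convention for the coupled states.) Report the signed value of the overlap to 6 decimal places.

+√(1/3) ≈ +0.577350

j₁+j₂−J=4  J+j₁−j₂=1  J−j₁+j₂=0  j₁+j₂+J+1=6
(j₁±m₁, j₂±m₂, J±M) = (5,0,0,4,1,0)
P² = 192
sum k=0..0:
  [0] +1/24 = 1/24
S = 1/24
C² = P²·S² = 1/3 ; C = +0.577350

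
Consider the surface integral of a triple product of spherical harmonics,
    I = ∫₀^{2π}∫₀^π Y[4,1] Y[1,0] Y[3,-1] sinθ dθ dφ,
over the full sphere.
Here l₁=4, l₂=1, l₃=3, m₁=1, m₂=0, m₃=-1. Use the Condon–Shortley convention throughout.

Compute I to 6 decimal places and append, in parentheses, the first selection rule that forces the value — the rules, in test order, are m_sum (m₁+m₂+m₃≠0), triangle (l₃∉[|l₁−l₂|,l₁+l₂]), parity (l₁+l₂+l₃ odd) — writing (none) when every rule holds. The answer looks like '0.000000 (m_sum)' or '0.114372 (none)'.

-0.238414 (none)

Checks pass: Σm=0; 8 even; l₃=3∈[3,5].
(2·4+1)(2·1+1)(2·3+1) = 189
Δ: 2! 6! 0! / 9! → 1/252
sum: t=1:−1/36 = -1/36
3j²(4 1 3; 0 0 0) = Δ·Π!·Σ² = 4/63  (sign +1)
sum: t=1:−1/48 = -1/48
3j²(4 1 3; 1 0 -1) = Δ·Π!·Σ² = 5/84  (sign -1)
combine: 4πI² = 189·4/63·5/84 = 5/7
take √, sign -1: I = -0.23841361
No selection rule forces the value: the integral is nonzero (none).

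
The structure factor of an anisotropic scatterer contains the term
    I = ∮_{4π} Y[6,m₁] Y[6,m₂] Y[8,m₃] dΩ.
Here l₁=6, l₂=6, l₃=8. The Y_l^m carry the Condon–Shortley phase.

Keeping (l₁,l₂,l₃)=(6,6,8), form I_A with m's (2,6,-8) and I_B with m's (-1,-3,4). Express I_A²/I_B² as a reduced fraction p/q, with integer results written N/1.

286/35

Shared (l₁,l₂,l₃)=(6,6,8): N and (l;000)² cancel in I_A²/I_B².
A: Δ = 4!·8!·8!/21! = 1/1309458150; Racah Σ t=4..4: t=4:+1/39016857600 = 1/39016857600; ⇒ 3j(6 6 8; 2 6 -8)² = 11/2261, sgn +1
B: Δ = 4!·8!·8!/21! = 1/1309458150; Racah Σ t=0..3: t=0:+1/87091200 t=1:−1/12441600 t=2:+1/14515200 t=3:−1/139345920 = -1/139345920; ⇒ 3j(6 6 8; -1 -3 4)² = 5/8398, sgn -1
I_A²/I_B² = (11/2261)/(5/8398) = 286/35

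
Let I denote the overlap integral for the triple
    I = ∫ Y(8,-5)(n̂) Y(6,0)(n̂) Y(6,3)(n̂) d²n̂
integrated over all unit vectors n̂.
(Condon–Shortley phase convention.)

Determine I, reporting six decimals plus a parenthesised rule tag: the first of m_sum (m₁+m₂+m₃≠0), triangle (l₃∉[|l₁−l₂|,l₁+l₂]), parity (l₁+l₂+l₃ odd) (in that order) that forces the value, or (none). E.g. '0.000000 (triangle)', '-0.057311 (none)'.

0.000000 (m_sum)

m-sum = -5 + 0 + 3 = -2 ≠ 0 ⇒ I = 0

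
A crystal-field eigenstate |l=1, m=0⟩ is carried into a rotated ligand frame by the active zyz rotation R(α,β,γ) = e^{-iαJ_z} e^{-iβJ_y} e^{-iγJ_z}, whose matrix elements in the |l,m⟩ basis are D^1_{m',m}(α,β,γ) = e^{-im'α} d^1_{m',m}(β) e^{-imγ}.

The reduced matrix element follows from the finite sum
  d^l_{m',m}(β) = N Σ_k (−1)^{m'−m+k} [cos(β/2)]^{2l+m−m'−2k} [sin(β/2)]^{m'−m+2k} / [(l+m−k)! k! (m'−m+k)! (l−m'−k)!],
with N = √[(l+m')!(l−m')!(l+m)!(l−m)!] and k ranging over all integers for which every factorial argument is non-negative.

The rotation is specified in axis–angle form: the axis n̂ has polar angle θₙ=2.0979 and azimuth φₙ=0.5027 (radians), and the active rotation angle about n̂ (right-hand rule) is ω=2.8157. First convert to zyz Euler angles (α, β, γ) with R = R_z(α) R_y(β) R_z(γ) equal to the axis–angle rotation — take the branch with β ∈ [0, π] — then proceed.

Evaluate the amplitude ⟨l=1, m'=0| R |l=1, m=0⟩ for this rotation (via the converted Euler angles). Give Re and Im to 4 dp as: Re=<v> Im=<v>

Axis–angle → zyz. n̂ = (sinθₙcosφₙ, sinθₙsinφₙ, cosθₙ) = (+0.757345, +0.416398, -0.503032), ω = 2.8157.
R = I cosω + sinω [n̂]ₓ + (1−cosω) n̂n̂ᵀ gives
  R = [+0.169587, +0.775163, -0.608574; +0.453067, -0.609716, -0.650366; -0.875197, -0.165431, -0.454601]
β = atan2(√(R₁₃²+R₂₃²), R₃₃) = 2.042721; α = atan2(R₂₃, R₁₃) mod 2π = 3.960175; γ = atan2(R₃₂, −R₃₁) mod 2π = 6.096368
D^1_{0,0}(3.9602,2.0427,6.0964) = e^{-i·0·3.9602}·d^1_{0,0}(2.0427)·e^{-i·0·6.0964}. Compute d first:
c=cos(2.042721/2)=0.522206, s=sin(2.042721/2)=0.852819; N=√[1·1·1·1]=1.000000
The bounds max(0,m−m')=0 and min(l+m,l−m')=1 give 2 terms
  k=0: (−1)^0·1.0000/(1)·0.5222^2·0.8528^0 = +0.272699
  k=1: (−1)^1·1.0000/(1)·0.5222^0·0.8528^2 = -0.727301
d^1_{0,0}(2.0427) = +0.272699 -0.727301 = -0.454601
D = (+1.000000+0.000000i)·(-0.454601)·(+1.000000+0.000000i) = -0.454601+0.000000i

Re=-0.4546 Im=0.0000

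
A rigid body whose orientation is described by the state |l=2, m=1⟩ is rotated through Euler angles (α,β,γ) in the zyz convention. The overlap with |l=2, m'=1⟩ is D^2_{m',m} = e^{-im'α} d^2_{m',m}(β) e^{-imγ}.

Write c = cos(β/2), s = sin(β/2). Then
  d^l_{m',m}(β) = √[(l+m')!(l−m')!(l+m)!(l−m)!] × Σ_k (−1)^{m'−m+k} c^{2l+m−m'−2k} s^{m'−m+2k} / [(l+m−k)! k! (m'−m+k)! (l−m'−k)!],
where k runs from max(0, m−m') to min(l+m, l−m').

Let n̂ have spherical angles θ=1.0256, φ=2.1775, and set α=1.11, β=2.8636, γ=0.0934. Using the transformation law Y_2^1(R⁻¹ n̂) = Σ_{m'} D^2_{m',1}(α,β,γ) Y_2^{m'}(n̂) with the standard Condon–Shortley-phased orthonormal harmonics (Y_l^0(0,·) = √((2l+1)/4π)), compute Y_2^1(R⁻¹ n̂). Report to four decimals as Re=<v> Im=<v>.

Re=-0.1390 Im=0.2371

Need the full column D^2_{m',1} for m'=−2..2 at α=1.1100, β=2.8636, γ=0.0934.
cos(β/2)=0.138549, sin(β/2)=0.990356
d^2_{-2,1}: single k=3 term ⇒ +0.269158;  D = -0.142015+0.228644i
d^2_{-1,1}: k∈[2..3] ⇒ +0.056482 -0.961977 = -0.905495;  D = -0.476526-0.769963i
d^2_{0,1}: k∈[1..2] ⇒ +0.006452 -0.329650 = -0.323198;  D = -0.321790+0.030143i
d^2_{1,1}: k∈[0..1] ⇒ +0.000368 -0.056482 = -0.056114;  D = -0.020155+0.052369i
d^2_{2,1}: single k=0 term ⇒ -0.005268;  D = +0.003562+0.003881i
Y_2^{m'}(θ=1.0256,φ=2.1775) and Σ D·Y over m':
  (-0.1420+0.2286i)·(-0.0988+0.2645i)  (-0.4765-0.7700i)·(-0.1953-0.2814i)  (-0.3218+0.0301i)·(-0.0609+0.0000i)  (-0.0202+0.0524i)·(+0.1953-0.2814i)  (+0.0036+0.0039i)·(-0.0988-0.2645i)
Y_2^1(R⁻¹ n̂) = -0.138984+0.237064i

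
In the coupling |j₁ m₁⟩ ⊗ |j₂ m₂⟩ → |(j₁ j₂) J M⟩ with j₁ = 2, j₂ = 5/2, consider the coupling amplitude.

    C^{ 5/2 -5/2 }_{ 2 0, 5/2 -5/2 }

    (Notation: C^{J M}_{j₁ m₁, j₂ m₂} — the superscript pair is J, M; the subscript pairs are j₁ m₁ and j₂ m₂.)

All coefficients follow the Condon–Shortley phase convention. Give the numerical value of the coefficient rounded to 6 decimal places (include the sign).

√[6·2!2!3!/8! · 2!2!0!5!0!5!] = √(1440/7)
  +(−1)^0/∏(0,2,2,0,0,3)! = 1/24  (running 1/24)
⟨..|..⟩ = √(1440/7)·(1/24) = +0.597614

+0.597614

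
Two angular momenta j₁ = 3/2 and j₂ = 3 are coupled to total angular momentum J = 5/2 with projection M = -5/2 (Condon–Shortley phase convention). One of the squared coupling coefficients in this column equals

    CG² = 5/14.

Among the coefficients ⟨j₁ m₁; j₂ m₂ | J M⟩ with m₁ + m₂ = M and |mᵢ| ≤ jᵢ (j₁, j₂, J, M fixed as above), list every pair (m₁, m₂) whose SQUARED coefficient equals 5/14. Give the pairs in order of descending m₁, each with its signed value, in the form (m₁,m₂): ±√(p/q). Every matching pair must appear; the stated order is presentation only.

(-1/2,-2): −√(5/14)

Admissible pairs with m₁+m₂ = M = -5/2: (-3/2,-1), (-1/2,-2), (1/2,-3)
  (m₁,m₂)=(1/2,-3): CG² = 15/28, CG = +√(15/28)
  (m₁,m₂)=(-1/2,-2): CG² = 5/14, CG = −√(5/14)   ← matches the target
  (m₁,m₂)=(-3/2,-1): CG² = 3/28, CG = +√(3/28)
Pairs with CG² = 5/14: (-1/2,-2): −√(5/14)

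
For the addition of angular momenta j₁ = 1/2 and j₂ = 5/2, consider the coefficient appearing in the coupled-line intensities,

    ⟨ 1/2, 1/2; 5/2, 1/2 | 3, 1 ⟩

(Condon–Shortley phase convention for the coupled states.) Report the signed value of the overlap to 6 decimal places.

triangle: 0!*1!*5!/7! = 120/5040
(j±m)!: 1!*0!*3!*2!*4!*2! = 576
prefactor² = (2J+1)*Δ*N² = 96
  k=0: +1/(0!*0!*0!*3!*1!*2!) = 1/12
Σ = 1/12  ⇒  CG² = 96*(1/12)² = 2/3
CG = +√(2/3) = +0.816497

+0.816497  (= +√(2/3))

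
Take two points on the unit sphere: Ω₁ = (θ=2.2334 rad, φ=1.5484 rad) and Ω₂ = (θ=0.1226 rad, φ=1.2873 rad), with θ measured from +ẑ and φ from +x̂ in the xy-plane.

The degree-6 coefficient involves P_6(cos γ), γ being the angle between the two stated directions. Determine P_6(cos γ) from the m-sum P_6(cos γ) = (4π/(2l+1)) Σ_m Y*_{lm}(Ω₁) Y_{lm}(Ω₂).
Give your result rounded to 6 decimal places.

Term-by-term m-sum for l=6 (normalisation 4π/13 = 0.966644):
  m=-6: Y*=(-0.114960, 0.015542)  Y=(0.000000, -0.000002)  product (0.000000, 0.000000)
  m=-5: Y*=(-0.035040, -0.311598)  Y=(0.000045, -0.000007)  product (-0.000004, -0.000014)
  m=-4: Y*=(0.434210, -0.039003)  Y=(0.000332, 0.000711)  product (0.000172, 0.000296)
  m=-3: Y*=(0.015330, 0.227819)  Y=(-0.006964, 0.006111)  product (-0.001499, -0.001493)
  m=-2: Y*=(0.219588, -0.009842)  Y=(-0.062821, -0.040000)  product (-0.014188, -0.008165)
  m=-1: Y*=(0.007280, 0.325009)  Y=(0.104466, -0.358568)  product (0.117299, 0.031342)
  m=+0: Y*=(0.136228, -0.000000)  Y=(0.862712, 0.000000)  product (0.117526, 0.000000)
  m=+1: Y*=(-0.007280, 0.325009)  Y=(-0.104466, -0.358568)  product (0.117299, -0.031342)
  m=+2: Y*=(0.219588, 0.009842)  Y=(-0.062821, 0.040000)  product (-0.014188, 0.008165)
  m=+3: Y*=(-0.015330, 0.227819)  Y=(0.006964, 0.006111)  product (-0.001499, 0.001493)
  m=+4: Y*=(0.434210, 0.039003)  Y=(0.000332, -0.000711)  product (0.000172, -0.000296)
  m=+5: Y*=(0.035040, -0.311598)  Y=(-0.000045, -0.000007)  product (-0.000004, 0.000014)
  m=+6: Y*=(-0.114960, -0.015542)  Y=(0.000000, 0.000002)  product (0.000000, -0.000000)
Accumulated sum (0.321084, -0.000000); after 4π/(2l+1) scaling, (0.310374, -0.000000) ⇒ P_6 = 0.310374

0.310374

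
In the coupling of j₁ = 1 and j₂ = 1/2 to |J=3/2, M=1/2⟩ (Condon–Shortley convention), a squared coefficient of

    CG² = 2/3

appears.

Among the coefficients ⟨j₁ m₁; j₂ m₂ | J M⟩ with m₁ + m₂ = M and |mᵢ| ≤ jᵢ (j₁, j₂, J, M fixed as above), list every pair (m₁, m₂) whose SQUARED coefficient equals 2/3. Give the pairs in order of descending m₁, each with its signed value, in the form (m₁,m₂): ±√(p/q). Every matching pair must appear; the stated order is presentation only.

(0,1/2): +√(2/3)

Admissible pairs with m₁+m₂ = M = 1/2: (0,1/2), (1,-1/2)
  (m₁,m₂)=(1,-1/2): CG² = 1/3, CG = +√(1/3)
  (m₁,m₂)=(0,1/2): CG² = 2/3, CG = +√(2/3)   ← matches the target
Pairs with CG² = 2/3: (0,1/2): +√(2/3)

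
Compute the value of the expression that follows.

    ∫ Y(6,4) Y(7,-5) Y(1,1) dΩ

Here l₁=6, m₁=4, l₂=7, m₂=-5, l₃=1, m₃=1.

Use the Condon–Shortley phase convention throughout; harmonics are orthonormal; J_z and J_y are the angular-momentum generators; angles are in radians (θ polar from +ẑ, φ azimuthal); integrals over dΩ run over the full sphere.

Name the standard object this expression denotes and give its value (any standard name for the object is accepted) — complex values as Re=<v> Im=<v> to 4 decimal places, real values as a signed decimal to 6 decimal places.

This is a Gaunt coefficient — the integral of a triple product of spherical harmonics over the sphere.
Checks pass: Σm=0; 14 even; l₃=1∈[1,13].
(2·6+1)(2·7+1)(2·1+1) = 585
Δ: 12! 0! 2! / 15! → 1/1365
sum: t=6:+1/518400 = 1/518400
3j²(6 7 1; 0 0 0) = Δ·Π!·Σ² = 7/195  (sign -1)
sum: t=2:+1/14515200 = 1/14515200
3j²(6 7 1; 4 -5 1) = Δ·Π!·Σ² = 22/455  (sign +1)
combine: 4πI² = 585·7/195·22/455 = 66/65
take √, sign -1: I = -0.28425647

Gaunt coefficient, -0.284256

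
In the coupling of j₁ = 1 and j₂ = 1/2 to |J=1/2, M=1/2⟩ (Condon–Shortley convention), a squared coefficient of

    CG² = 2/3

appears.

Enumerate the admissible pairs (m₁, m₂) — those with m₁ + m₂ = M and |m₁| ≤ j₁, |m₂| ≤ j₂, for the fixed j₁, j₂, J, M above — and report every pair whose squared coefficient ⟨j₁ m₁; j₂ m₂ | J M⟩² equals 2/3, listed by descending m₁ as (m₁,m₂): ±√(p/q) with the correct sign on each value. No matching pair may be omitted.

(1,-1/2): +√(2/3)

Admissible pairs with m₁+m₂ = M = 1/2: (0,1/2), (1,-1/2)
  (m₁,m₂)=(1,-1/2): CG² = 2/3, CG = +√(2/3)   ← matches the target
  (m₁,m₂)=(0,1/2): CG² = 1/3, CG = −√(1/3)
Pairs with CG² = 2/3: (1,-1/2): +√(2/3)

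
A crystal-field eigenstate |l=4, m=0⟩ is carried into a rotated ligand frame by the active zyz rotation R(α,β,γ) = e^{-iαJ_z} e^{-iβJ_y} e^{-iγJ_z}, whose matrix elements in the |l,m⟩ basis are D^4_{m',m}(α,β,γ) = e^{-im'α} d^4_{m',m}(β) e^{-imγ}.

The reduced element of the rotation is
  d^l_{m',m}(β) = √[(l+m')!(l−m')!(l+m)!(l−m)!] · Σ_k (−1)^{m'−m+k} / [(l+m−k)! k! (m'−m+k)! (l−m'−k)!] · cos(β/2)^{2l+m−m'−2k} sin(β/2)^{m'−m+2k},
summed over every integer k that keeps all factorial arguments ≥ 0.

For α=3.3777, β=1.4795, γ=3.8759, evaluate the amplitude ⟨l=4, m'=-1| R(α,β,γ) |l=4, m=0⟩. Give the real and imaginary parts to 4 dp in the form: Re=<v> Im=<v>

First d^4_{-1,0}(β=1.4795), then the phase factors e^{-i(-1)α} and e^{-i(0)γ}:
c=cos(1.479500/2)=0.738637, s=sin(1.479500/2)=0.674103; N=√[6·120·24·24]=643.987578
The bounds max(0,m−m')=1 and min(l+m,l−m')=4 give 4 terms
  k=1: (−1)^0·643.9876/(144)·0.7386^7·0.6741^1 = +0.361626
  k=2: (−1)^1·643.9876/(24)·0.7386^5·0.6741^3 = -1.807179
  k=3: (−1)^2·643.9876/(24)·0.7386^3·0.6741^5 = +1.505192
  k=4: (−1)^3·643.9876/(144)·0.7386^1·0.6741^7 = -0.208945
d^4_{-1,0}(1.4795) = +0.361626 -1.807179 +1.505192 -0.208945 = -0.149306
Phases: e^{-i·(-1)·3.3777}=-0.972256-0.233920i, e^{-i·(0)·3.8759}=+1.000000+0.000000i ⇒ D=+0.145164+0.034926i

Re=0.1452 Im=0.0349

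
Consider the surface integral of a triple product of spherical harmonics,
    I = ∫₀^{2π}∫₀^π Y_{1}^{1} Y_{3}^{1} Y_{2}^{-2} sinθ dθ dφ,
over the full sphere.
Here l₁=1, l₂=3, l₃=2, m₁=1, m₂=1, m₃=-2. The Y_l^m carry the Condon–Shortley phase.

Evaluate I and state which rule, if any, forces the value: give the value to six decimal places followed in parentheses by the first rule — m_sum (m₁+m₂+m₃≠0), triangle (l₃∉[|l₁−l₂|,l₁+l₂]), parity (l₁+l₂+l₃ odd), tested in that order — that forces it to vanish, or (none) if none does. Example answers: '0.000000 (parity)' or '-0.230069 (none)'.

-0.082589 (none)

Checks pass: Σm=0; 6 even; l₃=2∈[2,4].
(2·1+1)(2·3+1)(2·2+1) = 105
Δ: 2! 0! 4! / 7! → 1/105
sum: t=1:−1/4 = -1/4
3j²(1 3 2; 0 0 0) = Δ·Π!·Σ² = 3/35  (sign -1)
sum: t=0:+1/48 = 1/48
3j²(1 3 2; 1 1 -2) = Δ·Π!·Σ² = 1/105  (sign +1)
combine: 4πI² = 105·3/35·1/105 = 3/35
take √, sign -1: I = -0.08258890
No selection rule forces the value: the integral is nonzero (none).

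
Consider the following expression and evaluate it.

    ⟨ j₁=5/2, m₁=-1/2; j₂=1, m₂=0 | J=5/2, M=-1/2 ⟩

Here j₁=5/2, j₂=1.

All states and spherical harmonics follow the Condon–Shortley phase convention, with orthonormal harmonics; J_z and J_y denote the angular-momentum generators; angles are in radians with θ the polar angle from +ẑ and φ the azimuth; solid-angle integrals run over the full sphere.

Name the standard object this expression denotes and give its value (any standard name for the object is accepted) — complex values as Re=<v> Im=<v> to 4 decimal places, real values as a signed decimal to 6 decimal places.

Clebsch–Gordan coefficient, −√(1/35) ≈ -0.169031

This is a Clebsch–Gordan (vector-coupling) coefficient.
√[6·1!4!1!/7! · 2!3!1!1!2!3!] = √(144/35)
  +(−1)^0/∏(0,1,3,1,1,0)! = 1/6  (running 1/6)
  +(−1)^1/∏(1,0,2,0,2,1)! = -1/4  (running -1/12)
⟨..|..⟩ = √(144/35)·(-1/12) = -0.169031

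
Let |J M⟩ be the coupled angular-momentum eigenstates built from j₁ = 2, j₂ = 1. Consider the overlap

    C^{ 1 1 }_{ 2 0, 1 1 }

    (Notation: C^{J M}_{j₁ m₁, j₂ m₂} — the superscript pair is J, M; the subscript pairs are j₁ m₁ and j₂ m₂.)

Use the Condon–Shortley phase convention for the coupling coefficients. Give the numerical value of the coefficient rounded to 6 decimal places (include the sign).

j₁+j₂−J=2  J+j₁−j₂=2  J−j₁+j₂=0  j₁+j₂+J+1=5
(j₁±m₁, j₂±m₂, J±M) = (2,2,2,0,2,0)
P² = 8/5
sum k=2..2:
  [2] +1/4 = 1/4
S = 1/4
C² = P²·S² = 1/10 ; C = +0.316228

+0.316228  (= +√(1/10))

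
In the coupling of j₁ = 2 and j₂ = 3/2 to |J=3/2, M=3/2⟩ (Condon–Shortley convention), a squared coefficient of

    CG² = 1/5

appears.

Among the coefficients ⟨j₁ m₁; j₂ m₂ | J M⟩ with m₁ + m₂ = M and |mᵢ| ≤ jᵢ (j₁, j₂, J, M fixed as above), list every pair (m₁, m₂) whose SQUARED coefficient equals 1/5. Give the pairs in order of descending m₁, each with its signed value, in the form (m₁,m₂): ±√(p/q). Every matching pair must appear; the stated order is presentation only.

(0,3/2): +√(1/5)

Admissible pairs with m₁+m₂ = M = 3/2: (0,3/2), (1,1/2), (2,-1/2)
  (m₁,m₂)=(2,-1/2): CG² = 2/5, CG = +√(2/5)
  (m₁,m₂)=(1,1/2): CG² = 2/5, CG = −√(2/5)
  (m₁,m₂)=(0,3/2): CG² = 1/5, CG = +√(1/5)   ← matches the target
Pairs with CG² = 1/5: (0,3/2): +√(1/5)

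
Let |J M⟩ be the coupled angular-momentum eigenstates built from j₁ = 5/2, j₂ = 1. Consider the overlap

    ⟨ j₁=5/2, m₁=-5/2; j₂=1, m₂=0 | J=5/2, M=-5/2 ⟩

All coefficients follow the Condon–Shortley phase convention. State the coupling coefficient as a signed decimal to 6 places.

−√(5/7) ≈ -0.845154

√[6·1!4!1!/7! · 0!5!1!1!0!5!] = √(2880/7)
  +(−1)^1/∏(1,0,4,0,0,1)! = -1/24  (running -1/24)
⟨..|..⟩ = √(2880/7)·(-1/24) = -0.845154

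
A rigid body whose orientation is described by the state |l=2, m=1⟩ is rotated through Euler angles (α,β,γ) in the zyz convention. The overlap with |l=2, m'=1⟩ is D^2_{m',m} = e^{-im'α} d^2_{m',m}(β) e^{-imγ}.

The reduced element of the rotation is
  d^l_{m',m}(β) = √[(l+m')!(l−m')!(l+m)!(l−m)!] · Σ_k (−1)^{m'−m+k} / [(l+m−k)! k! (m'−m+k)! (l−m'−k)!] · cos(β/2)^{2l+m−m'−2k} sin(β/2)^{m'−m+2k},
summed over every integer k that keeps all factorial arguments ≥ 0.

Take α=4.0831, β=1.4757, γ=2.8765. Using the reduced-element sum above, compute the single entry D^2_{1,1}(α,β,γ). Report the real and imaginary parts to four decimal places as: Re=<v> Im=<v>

First d^2_{1,1}(β=1.4757), then the phase factors e^{-i(1)α} and e^{-i(1)γ}:
c=cos(1.475700/2)=0.739917, s=sin(1.475700/2)=0.672699; N=√[6·1·6·1]=6.000000
k: max(0,(1)−(1))=0 … min(2+(1),2−(1))=1
  k=0: (−1)^0·6.0000/(6)·0.7399^4·0.6727^0 = +0.299731
  k=1: (−1)^1·6.0000/(2)·0.7399^2·0.6727^2 = -0.743238
d^2_{1,1}(1.4757) = +0.299731 -0.743238 = -0.443507
Phases: e^{-i·(1)·4.0831}=-0.588570+0.808446i, e^{-i·(1)·2.8765}=-0.965068-0.261999i ⇒ D=-0.345857+0.277636i

Re=-0.3459 Im=0.2776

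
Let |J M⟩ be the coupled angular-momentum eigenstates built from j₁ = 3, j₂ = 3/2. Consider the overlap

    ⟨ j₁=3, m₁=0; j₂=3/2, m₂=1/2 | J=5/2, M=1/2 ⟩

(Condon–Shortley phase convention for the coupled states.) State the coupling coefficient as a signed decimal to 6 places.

−√(6/35) = -0.414039

triangle: 2!*4!*1!/8! = 48/40320
(j±m)!: 3!*3!*2!*1!*3!*2! = 864
prefactor² = (2J+1)*Δ*N² = 216/35
  k=1: −1/(1!*1!*2!*1!*2!*0!) = -1/4
  k=2: +1/(2!*0!*1!*0!*3!*1!) = 1/12
Σ = -1/6  ⇒  CG² = 216/35*(-1/6)² = 6/35
CG = −√(6/35) = -0.414039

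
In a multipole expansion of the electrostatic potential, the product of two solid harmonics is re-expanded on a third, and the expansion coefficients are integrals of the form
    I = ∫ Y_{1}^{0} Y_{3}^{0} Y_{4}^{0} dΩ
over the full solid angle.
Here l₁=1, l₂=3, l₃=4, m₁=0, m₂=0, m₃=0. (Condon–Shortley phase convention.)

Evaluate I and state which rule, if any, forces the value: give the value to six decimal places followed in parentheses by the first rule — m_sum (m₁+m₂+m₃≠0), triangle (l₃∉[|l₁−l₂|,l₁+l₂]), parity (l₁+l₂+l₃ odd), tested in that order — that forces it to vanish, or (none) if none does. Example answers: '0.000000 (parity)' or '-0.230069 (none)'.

Checks pass: Σm=0; 8 even; l₃=4∈[2,4].
(2·1+1)(2·3+1)(2·4+1) = 189
Δ: 0! 2! 6! / 9! → 1/252
sum: t=0:+1/36 = 1/36
3j²(1 3 4; 0 0 0) = Δ·Π!·Σ² = 4/63  (sign +1)
(m-triple is (0,0,0) — same symbol as above.)
combine: 4πI² = 189·4/63·4/63 = 16/21
take √, sign +1: I = 0.24623252
No selection rule forces the value: the integral is nonzero (none).

0.246233 (none)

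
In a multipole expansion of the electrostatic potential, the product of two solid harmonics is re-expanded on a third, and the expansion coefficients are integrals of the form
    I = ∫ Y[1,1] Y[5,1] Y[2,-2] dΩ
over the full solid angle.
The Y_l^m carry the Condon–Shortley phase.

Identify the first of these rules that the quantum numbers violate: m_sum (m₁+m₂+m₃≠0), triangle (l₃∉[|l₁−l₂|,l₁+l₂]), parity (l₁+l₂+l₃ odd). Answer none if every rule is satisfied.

triangle

azimuthal sum: 1 + 1 − 2 = 0  ✓
l₃ must lie in [4,6]; have l₃=2  ✗
L = 1 + 5 + 2 = 8 (even)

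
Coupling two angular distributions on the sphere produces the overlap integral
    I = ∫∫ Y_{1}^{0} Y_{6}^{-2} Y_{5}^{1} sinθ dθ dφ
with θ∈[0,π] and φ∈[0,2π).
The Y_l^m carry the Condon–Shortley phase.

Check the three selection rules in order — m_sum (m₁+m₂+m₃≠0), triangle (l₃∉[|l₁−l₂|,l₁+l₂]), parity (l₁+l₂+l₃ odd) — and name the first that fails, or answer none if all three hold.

Σmᵢ = -1  ✗
l₃∈[|l₁−l₂|,l₁+l₂]=[5,7], have l₃=5
Σlᵢ = 12 ⇒ even

m_sum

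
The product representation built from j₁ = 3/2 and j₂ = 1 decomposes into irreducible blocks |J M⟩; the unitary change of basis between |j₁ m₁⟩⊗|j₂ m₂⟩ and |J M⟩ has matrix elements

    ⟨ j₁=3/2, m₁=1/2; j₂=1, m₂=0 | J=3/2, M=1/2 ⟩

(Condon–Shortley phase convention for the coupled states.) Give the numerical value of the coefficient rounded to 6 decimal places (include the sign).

+√(1/15) = +0.258199

√[4·1!2!1!/5! · 2!1!1!1!2!1!] = √(4/15)
  +(−1)^0/∏(0,1,1,1,1,0)! = 1  (running 1)
  +(−1)^1/∏(1,0,0,0,2,1)! = -1/2  (running 1/2)
⟨..|..⟩ = √(4/15)·(1/2) = +0.258199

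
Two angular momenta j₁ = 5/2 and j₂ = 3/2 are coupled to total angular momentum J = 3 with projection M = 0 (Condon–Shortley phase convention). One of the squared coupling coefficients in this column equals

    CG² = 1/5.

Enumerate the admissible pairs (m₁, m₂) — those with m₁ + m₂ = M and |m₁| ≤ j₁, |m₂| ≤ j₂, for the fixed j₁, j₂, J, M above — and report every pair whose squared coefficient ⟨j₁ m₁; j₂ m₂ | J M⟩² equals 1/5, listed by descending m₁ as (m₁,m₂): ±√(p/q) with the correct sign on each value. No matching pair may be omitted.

(1/2,-1/2): +√(1/5); (-1/2,1/2): −√(1/5)

Admissible pairs with m₁+m₂ = M = 0: (-3/2,3/2), (-1/2,1/2), (1/2,-1/2), (3/2,-3/2)
  (m₁,m₂)=(3/2,-3/2): CG² = 3/10, CG = +√(3/10)
  (m₁,m₂)=(1/2,-1/2): CG² = 1/5, CG = +√(1/5)   ← matches the target
  (m₁,m₂)=(-1/2,1/2): CG² = 1/5, CG = −√(1/5)   ← matches the target
  (m₁,m₂)=(-3/2,3/2): CG² = 3/10, CG = −√(3/10)
Pairs with CG² = 1/5: (1/2,-1/2): +√(1/5); (-1/2,1/2): −√(1/5)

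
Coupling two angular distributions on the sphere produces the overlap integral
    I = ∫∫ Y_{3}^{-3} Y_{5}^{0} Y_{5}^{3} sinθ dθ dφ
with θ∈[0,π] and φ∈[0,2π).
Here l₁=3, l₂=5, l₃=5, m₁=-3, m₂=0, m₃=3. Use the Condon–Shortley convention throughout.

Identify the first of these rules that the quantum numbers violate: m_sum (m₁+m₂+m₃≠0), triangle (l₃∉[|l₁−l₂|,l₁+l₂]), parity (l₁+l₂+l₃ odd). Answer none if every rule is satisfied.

parity

m₁+m₂+m₃ = -3 + 0 + 3 = 0  ✓
triangle: |3−5|=2 ≤ l₃=5 ≤ 3+5=8  ✓
parity: l₁+l₂+l₃ = 13 is odd  ✗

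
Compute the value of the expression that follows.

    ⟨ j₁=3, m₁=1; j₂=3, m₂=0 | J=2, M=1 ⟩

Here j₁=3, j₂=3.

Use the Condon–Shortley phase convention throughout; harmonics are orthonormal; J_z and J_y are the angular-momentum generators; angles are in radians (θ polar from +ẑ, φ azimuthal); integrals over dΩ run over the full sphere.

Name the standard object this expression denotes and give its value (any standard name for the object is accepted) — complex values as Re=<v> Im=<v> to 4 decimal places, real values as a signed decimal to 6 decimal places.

Clebsch–Gordan coefficient, +√(1/42) ≈ +0.154303

This is a Clebsch–Gordan (vector-coupling) coefficient.
triangle: 4!·2!·2!/9! = 96/362880
(j±m)!: 4!·2!·3!·3!·3!·1! = 10368
prefactor² = (2J+1)·Δ·N² = 96/7
  k=1: −1/(1!·3!·1!·2!·1!·0!) = -1/12
  k=2: +1/(2!·2!·0!·1!·2!·1!) = 1/8
Σ = 1/24  ⇒  CG² = 96/7·(1/24)² = 1/42
CG = +√(1/42) = +0.154303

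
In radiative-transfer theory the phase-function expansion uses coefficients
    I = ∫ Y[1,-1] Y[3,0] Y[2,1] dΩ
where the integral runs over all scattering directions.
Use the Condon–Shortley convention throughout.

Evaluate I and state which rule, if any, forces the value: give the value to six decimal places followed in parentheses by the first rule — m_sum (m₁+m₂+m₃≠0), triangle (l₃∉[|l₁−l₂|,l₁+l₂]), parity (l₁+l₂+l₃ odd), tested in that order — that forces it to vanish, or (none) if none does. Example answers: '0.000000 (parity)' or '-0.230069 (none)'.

Rules hold: Σm=0, L=6 even, 2≤2≤4.
N = 3·7·5 = 105
Δ = 2!·0!·4!/7! = 1/105
Racah Σ t=1..1: t=1:−1/4 = -1/4
⇒ 3j(1 3 2; 0 0 0)² = 3/35, sgn -1
Racah Σ t=2..2: t=2:+1/12 = 1/12
⇒ 3j(1 3 2; -1 0 1)² = 1/35, sgn -1
4πI² = N·(3j₀)²·(3jₘ)² = 9/35
I = +1·√(0.257143/4π) = 0.14304817
No selection rule forces the value: the integral is nonzero (none).

0.143048 (none)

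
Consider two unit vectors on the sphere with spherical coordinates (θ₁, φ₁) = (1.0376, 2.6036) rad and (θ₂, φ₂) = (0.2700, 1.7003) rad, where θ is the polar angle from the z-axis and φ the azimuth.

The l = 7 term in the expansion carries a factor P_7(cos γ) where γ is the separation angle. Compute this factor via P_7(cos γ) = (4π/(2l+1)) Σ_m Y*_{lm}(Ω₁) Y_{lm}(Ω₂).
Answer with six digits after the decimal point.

0.299932

Term-by-term m-sum for l=7 (normalisation 4π/15 = 0.837758):
  m=-7: (0.142524, -0.102690) × (0.000038, 0.000030) = (0.000008, 0.000000)  (running Σ = (0.000008, 0.000000))
  m=-6: (-0.386493, 0.033462) × (-0.000463, 0.000455) = (0.000164, -0.000191)  (running Σ = (0.000172, -0.000191))
  m=-5: (0.368847, 0.178915) × (-0.003310, -0.004376) = (-0.000438, -0.002206)  (running Σ = (-0.000266, -0.002397))
  m=-4: (-0.040397, -0.061502) × (0.028226, -0.016087) = (-0.002130, -0.001086)  (running Σ = (-0.002395, -0.003483))
  m=-3: (-0.013746, -0.318139) × (0.051752, 0.126434) = (0.039512, -0.018202)  (running Σ = (0.037117, -0.021686))
  m=-2: (-0.108509, 0.201097) × (-0.375426, 0.099472) = (0.020733, -0.086291)  (running Σ = (0.057850, -0.107976))
  m=-1: (-0.200088, 0.119393) × (-0.081671, -0.627117) = (0.091215, 0.115728)  (running Σ = (0.149065, 0.007751))
  m=0: (0.261141, -0.000000) × (0.229329, 0.000000) = (0.059887, 0.000000)  (running Σ = (0.208953, 0.007751))
  m=1: (0.200088, 0.119393) × (0.081671, -0.627117) = (0.091215, -0.115728)  (running Σ = (0.300168, -0.107976))
  m=2: (-0.108509, -0.201097) × (-0.375426, -0.099472) = (0.020733, 0.086291)  (running Σ = (0.320901, -0.021686))
  m=3: (0.013746, -0.318139) × (-0.051752, 0.126434) = (0.039512, 0.018202)  (running Σ = (0.360413, -0.003483))
  m=4: (-0.040397, 0.061502) × (0.028226, 0.016087) = (-0.002130, 0.001086)  (running Σ = (0.358284, -0.002397))
  m=5: (-0.368847, 0.178915) × (0.003310, -0.004376) = (-0.000438, 0.002206)  (running Σ = (0.357846, -0.000191))
  m=6: (-0.386493, -0.033462) × (-0.000463, -0.000455) = (0.000164, 0.000191)  (running Σ = (0.358010, 0.000000))
  m=7: (-0.142524, -0.102690) × (-0.000038, 0.000030) = (0.000008, -0.000000)  (running Σ = (0.358018, 0.000000))
Total Σ_m = (0.358018, 0.000000). Multiply by 0.837758: (0.299932, 0.000000). P_7(cos γ) = 0.299932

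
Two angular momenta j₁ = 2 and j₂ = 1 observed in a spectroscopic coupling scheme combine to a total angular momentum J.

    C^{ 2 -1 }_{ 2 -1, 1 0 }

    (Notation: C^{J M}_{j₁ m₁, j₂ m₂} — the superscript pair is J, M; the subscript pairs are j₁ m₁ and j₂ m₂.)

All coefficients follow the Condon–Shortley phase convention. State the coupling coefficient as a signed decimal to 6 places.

√[5·1!3!1!/6! · 1!3!1!1!1!3!] = √(3/2)
  +(−1)^0/∏(0,1,3,1,0,0)! = 1/6  (running 1/6)
  +(−1)^1/∏(1,0,2,0,1,1)! = -1/2  (running -1/3)
⟨..|..⟩ = √(3/2)·(-1/3) = -0.408248

−√(1/6) = -0.408248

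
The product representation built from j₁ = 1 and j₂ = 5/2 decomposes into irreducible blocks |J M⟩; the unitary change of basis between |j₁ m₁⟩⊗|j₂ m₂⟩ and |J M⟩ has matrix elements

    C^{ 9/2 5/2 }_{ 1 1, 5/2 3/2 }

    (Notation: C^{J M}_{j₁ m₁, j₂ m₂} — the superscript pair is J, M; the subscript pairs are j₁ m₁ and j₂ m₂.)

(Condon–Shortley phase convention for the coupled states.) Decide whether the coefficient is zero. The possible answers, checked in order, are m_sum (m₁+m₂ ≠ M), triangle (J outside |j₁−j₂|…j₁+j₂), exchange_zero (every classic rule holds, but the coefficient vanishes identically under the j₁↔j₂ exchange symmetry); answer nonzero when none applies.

m-sum: m₁+m₂ = 1+3/2 = 5/2, M = 5/2  ✓
triangle: need |j₁−j₂| ≤ J ≤ j₁+j₂, i.e. J ∈ [3/2, 7/2]; J = 9/2 is outside ✗ ⇒ coefficient is 0

triangle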